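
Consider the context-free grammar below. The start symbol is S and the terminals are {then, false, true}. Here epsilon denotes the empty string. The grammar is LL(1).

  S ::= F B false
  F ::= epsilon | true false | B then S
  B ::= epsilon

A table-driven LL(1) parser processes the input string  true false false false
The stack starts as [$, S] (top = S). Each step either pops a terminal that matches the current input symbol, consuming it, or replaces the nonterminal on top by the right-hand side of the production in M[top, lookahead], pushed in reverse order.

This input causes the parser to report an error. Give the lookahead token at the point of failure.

false

step 1: stack=$ S  input=true false false false $  — expand S ::= F B false
step 2: stack=$ false B F  input=true false false false $  — expand F ::= true false
step 3: stack=$ false B false true  input=true false false false $  — match true
step 4: stack=$ false B false  input=false false false $  — match false
step 5: stack=$ false B  input=false false $  — expand B ::= epsilon
step 6: stack=$ false  input=false false $  — match false
step 7: stack=$  input=false $  — error: stack empty but input remains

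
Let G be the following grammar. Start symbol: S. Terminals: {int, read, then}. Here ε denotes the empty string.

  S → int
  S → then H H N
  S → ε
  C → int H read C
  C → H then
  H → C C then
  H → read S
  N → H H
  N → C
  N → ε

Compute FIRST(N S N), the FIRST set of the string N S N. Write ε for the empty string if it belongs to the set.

FIRST(S) = {ε, int, then}
FIRST(C) = {int, read}  (via H then)
FIRST(H) = {int, read}  (via C C then)
FIRST(N) = {ε, int, read}  (via H H, C)
FIRST(N S N): take FIRST of each symbol in turn, carrying on past any symbol whose FIRST contains ε; result {ε, int, read, then}.

{ε, int, read, then}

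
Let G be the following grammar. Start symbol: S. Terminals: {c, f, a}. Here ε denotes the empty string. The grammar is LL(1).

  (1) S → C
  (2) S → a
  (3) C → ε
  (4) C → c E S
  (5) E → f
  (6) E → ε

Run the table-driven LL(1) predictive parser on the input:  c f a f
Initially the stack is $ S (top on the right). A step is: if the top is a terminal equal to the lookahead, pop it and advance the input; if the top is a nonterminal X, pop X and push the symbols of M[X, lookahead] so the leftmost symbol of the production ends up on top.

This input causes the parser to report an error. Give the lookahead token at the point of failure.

f

step 1: stack=$ S  input=c f a f $  — expand S → C
step 2: stack=$ C  input=c f a f $  — expand C → c E S
step 3: stack=$ S E c  input=c f a f $  — match c
step 4: stack=$ S E  input=f a f $  — expand E → f
step 5: stack=$ S f  input=f a f $  — match f
step 6: stack=$ S  input=a f $  — expand S → a
step 7: stack=$ a  input=a f $  — match a
step 8: stack=$  input=f $  — error: stack empty but input remains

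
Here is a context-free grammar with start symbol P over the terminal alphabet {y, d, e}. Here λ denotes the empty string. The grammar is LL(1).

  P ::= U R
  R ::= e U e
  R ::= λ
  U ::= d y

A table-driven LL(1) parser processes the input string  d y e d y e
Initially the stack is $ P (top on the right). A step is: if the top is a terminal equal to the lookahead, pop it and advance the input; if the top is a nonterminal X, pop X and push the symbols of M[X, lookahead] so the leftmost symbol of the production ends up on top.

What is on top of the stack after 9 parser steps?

e

step 1: stack=$ P  input=d y e d y e $  — expand P ::= U R
step 2: stack=$ R U  input=d y e d y e $  — expand U ::= d y
step 3: stack=$ R y d  input=d y e d y e $  — match d
step 4: stack=$ R y  input=y e d y e $  — match y
step 5: stack=$ R  input=e d y e $  — expand R ::= e U e
step 6: stack=$ e U e  input=e d y e $  — match e
step 7: stack=$ e U  input=d y e $  — expand U ::= d y
step 8: stack=$ e y d  input=d y e $  — match d
step 9: stack=$ e y  input=y e $  — match y
Stack after step 9: $ e (top = e).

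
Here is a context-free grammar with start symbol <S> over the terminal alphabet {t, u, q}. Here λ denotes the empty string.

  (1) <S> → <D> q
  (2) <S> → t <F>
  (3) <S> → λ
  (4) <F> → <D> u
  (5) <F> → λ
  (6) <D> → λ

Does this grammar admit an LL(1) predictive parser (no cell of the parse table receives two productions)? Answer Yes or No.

FIRST(<S>) = {λ, q, t}
FIRST(<F>) = {λ, u}
FIRST(<D>) = {λ}
FOLLOW(<S>) = {$}
FOLLOW(<F>) = {$}
FOLLOW(<D>) = {q, u}
Each cell of M receives at most one production.

Yes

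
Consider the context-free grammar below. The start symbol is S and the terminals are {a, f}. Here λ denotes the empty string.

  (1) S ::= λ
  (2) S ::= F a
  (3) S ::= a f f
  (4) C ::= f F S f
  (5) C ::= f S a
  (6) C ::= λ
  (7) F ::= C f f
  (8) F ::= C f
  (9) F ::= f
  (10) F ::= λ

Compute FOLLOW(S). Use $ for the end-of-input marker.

{$, a, f}

FIRST(C): from C::=f F S f we get {f}; from C::=f S a we get {f}; from C::=λ we get {λ}. So FIRST(C) = {λ, f}.
FIRST(F): from F::=C f f we get {f}; from F::=C f we get {f}; from F::=f we get {f}; from F::=λ we get {λ}. So FIRST(F) = {λ, f}.
FIRST(S): from S::=λ we get {λ}; from S::=F a we get {a, f}; from S::=a f f we get {a}. So FIRST(S) = {λ, a, f}.
FOLLOW(S) includes $ since S is the start symbol.
FOLLOW(S): in C::=f F S f, S is followed by f with FIRST {f}; in C::=f S a, S is followed by a with FIRST {a}. Thus FOLLOW(S) = {$, a, f}.
FOLLOW(C): in F::=C f f, C is followed by f f with FIRST {f}; in F::=C f, C is followed by f with FIRST {f}. Thus FOLLOW(C) = {f}.
FOLLOW(F): in S::=F a, F is followed by a with FIRST {a}; in C::=f F S f, F is followed by S f with FIRST {a, f}. Thus FOLLOW(F) = {a, f}.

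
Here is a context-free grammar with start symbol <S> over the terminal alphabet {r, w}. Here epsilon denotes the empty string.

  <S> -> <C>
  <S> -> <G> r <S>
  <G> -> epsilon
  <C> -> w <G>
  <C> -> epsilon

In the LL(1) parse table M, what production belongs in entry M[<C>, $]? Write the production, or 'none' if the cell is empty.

<C> -> epsilon

FIRST(<G>) = {epsilon}
FIRST(<C>) = {epsilon, w}
FIRST(<S>) = {epsilon, r, w}  (via <C>, <G> r <S>)
FOLLOW(<S>) includes $ since <S> is the start symbol.
FOLLOW(<S>): in <S>-><G> r <S>, the suffix after <S> is empty (adds nothing new). Thus FOLLOW(<S>) = {$}.
FOLLOW(<C>): in <S>-><C>, the suffix after <C> is empty, so FOLLOW(<C>) ⊇ FOLLOW(<S>) = {$}. Thus FOLLOW(<C>) = {$}.
For <C> -> w <G>: FIRST(w <G>) = {w}, so it goes in M[<C>, t] for t ∈ {w}.
For <C> -> epsilon: FIRST(epsilon) = {epsilon}, so it goes in M[<C>, t] for t ∈ {}; since epsilon ∈ FIRST, also for every t ∈ FOLLOW(<C>) = {$}.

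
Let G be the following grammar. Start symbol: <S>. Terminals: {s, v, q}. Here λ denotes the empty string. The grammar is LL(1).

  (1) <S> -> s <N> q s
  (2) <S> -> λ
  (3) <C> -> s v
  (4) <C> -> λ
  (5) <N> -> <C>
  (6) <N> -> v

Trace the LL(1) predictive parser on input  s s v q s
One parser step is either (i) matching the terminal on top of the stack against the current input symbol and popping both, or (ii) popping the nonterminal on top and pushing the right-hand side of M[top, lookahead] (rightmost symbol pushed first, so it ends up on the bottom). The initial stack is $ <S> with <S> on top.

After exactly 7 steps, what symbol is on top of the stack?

     Stack        Input        Action
  1  $ <S>        s s v q s $  expand <S> -> s <N> q s
  2  $ s q <N> s  s s v q s $  match s
  3  $ s q <N>    s v q s $    expand <N> -> <C>
  4  $ s q <C>    s v q s $    expand <C> -> s v
  5  $ s q v s    s v q s $    match s
  6  $ s q v      v q s $      match v
  7  $ s q        q s $        match q
Stack after step 7: $ s (top = s).

s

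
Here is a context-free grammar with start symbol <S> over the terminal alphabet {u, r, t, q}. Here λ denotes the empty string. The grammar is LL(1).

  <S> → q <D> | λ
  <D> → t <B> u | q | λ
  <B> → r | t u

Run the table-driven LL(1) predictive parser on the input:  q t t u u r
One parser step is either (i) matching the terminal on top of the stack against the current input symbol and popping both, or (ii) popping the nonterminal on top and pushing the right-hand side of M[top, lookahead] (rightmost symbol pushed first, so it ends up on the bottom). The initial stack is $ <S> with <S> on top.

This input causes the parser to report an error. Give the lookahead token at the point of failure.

     Stack      Input          Action
  1  $ <S>      q t t u u r $  expand <S> → q <D>
  2  $ <D> q    q t t u u r $  match q
  3  $ <D>      t t u u r $    expand <D> → t <B> u
  4  $ u <B> t  t t u u r $    match t
  5  $ u <B>    t u u r $      expand <B> → t u
  6  $ u u t    t u u r $      match t
  7  $ u u      u u r $        match u
  8  $ u        u r $          match u
  9  $          r $            error: stack empty but input remains

r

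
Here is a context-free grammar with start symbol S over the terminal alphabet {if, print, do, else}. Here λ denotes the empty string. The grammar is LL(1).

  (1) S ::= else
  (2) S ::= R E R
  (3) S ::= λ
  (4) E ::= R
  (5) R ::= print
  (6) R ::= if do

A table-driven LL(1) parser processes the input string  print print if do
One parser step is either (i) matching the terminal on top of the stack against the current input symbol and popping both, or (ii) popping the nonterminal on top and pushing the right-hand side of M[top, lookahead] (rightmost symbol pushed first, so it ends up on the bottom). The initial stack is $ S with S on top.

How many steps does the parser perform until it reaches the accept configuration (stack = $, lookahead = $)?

9

step 1: stack=$ S  input=print print if do $  — expand S ::= R E R
step 2: stack=$ R E R  input=print print if do $  — expand R ::= print
step 3: stack=$ R E print  input=print print if do $  — match print
step 4: stack=$ R E  input=print if do $  — expand E ::= R
step 5: stack=$ R R  input=print if do $  — expand R ::= print
step 6: stack=$ R print  input=print if do $  — match print
step 7: stack=$ R  input=if do $  — expand R ::= if do
step 8: stack=$ do if  input=if do $  — match if
step 9: stack=$ do  input=do $  — match do
Accept reached after 9 steps.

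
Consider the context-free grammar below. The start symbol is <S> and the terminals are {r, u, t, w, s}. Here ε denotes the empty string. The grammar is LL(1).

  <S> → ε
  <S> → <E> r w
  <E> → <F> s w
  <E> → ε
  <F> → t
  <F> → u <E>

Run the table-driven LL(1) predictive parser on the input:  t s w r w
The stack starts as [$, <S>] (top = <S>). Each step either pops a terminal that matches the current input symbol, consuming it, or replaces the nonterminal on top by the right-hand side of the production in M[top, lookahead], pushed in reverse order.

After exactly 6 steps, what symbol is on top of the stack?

     Stack          Input        Action
  1  $ <S>          t s w r w $  expand <S> → <E> r w
  2  $ w r <E>      t s w r w $  expand <E> → <F> s w
  3  $ w r w s <F>  t s w r w $  expand <F> → t
  4  $ w r w s t    t s w r w $  match t
  5  $ w r w s      s w r w $    match s
  6  $ w r w        w r w $      match w
Stack after step 6: $ w r (top = r).

r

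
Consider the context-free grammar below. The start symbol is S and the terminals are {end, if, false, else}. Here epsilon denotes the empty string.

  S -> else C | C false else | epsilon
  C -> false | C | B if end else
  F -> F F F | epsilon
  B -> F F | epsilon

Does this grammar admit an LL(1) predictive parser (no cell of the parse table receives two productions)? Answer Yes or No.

FIRST(S) = {epsilon, else, false, if}
FIRST(C) = {false, if}
FIRST(F) = {epsilon}
FIRST(B) = {epsilon}
FOLLOW(S) = {$}
FOLLOW(C) = {$, false}
FOLLOW(F) = {if}
FOLLOW(B) = {if}
Cell M[B, if] receives both B -> F F and B -> epsilon — the grammar is not LL(1).

No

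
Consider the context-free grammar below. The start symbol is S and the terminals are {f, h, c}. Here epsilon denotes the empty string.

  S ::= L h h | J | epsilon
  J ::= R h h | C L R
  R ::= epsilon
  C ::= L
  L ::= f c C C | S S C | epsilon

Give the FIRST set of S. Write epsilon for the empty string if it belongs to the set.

{epsilon, f, h}

FIRST(R): from R::=epsilon we get {epsilon}. So FIRST(R) = {epsilon}.
FIRST(S): from S::=L h h we get {f, h}; from S::=J we get {epsilon, f, h}; from S::=epsilon we get {epsilon}. So FIRST(S) = {epsilon, f, h}.
FIRST(J): from J::=R h h we get {h}; from J::=C L R we get {epsilon, f, h}. So FIRST(J) = {epsilon, f, h}.
FIRST(C): from C::=L we get {epsilon, f, h}. So FIRST(C) = {epsilon, f, h}.
FIRST(L): from L::=f c C C we get {f}; from L::=S S C we get {epsilon, f, h}; from L::=epsilon we get {epsilon}. So FIRST(L) = {epsilon, f, h}.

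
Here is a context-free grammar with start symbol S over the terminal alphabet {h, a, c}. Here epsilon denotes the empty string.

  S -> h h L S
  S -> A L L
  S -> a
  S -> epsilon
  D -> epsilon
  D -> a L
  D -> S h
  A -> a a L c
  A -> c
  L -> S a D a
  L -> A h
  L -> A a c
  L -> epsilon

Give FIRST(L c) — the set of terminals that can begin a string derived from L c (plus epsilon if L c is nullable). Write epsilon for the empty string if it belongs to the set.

FIRST(A) = {a, c}
FIRST(S) = {epsilon, a, c, h}  (via A L L)
FIRST(D) = {epsilon, a, c, h}  (via S h)
FIRST(L) = {epsilon, a, c, h}  (via S a D a, A h, A a c)
FIRST(L c): take FIRST of each symbol in turn, carrying on past any symbol whose FIRST contains epsilon; result {a, c, h}.

{a, c, h}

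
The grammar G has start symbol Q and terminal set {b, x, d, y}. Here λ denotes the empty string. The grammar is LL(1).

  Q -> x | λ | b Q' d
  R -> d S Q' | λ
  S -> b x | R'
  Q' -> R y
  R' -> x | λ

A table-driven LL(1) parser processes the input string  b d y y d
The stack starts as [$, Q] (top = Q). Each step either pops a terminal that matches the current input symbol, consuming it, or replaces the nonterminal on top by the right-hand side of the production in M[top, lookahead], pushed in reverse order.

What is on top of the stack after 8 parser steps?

R

     Stack         Input        Action
  1  $ Q           b d y y d $  expand Q -> b Q' d
  2  $ d Q' b      b d y y d $  match b
  3  $ d Q'        d y y d $    expand Q' -> R y
  4  $ d y R       d y y d $    expand R -> d S Q'
  5  $ d y Q' S d  d y y d $    match d
  6  $ d y Q' S    y y d $      expand S -> R'
  7  $ d y Q' R'   y y d $      expand R' -> λ
  8  $ d y Q'      y y d $      expand Q' -> R y
Stack after step 8: $ d y y R (top = R).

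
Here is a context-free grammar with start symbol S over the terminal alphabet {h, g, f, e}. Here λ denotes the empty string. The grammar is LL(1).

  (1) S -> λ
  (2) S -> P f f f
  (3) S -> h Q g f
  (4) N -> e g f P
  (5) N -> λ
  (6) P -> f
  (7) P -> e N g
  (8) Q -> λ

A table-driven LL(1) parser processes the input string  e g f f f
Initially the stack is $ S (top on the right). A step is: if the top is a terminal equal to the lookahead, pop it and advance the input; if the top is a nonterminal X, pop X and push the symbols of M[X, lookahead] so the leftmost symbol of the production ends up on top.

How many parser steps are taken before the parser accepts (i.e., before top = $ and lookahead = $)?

8

     Stack          Input        Action
  1  $ S            e g f f f $  expand S -> P f f f
  2  $ f f f P      e g f f f $  expand P -> e N g
  3  $ f f f g N e  e g f f f $  match e
  4  $ f f f g N    g f f f $    expand N -> λ
  5  $ f f f g      g f f f $    match g
  6  $ f f f        f f f $      match f
  7  $ f f          f f $        match f
  8  $ f            f $          match f
Accept reached after 8 steps.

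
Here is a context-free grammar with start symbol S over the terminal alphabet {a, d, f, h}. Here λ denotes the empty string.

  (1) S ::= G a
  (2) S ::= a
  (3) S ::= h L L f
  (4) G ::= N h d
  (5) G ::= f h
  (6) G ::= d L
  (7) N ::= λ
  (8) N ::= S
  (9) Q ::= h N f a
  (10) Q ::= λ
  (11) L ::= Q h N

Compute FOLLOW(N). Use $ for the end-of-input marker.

{a, f, h}

FIRST(Q) = {λ, h}
FIRST(L) = {h}  (via Q h N)
FIRST(S) = {a, d, f, h}  (via G a)
FIRST(N) = {λ, a, d, f, h}  (via S)
FIRST(G) = {a, d, f, h}  (via N h d)
FOLLOW(S) includes $ since S is the start symbol.
FOLLOW(G): in S::=G a, G is followed by a with FIRST {a}. Thus FOLLOW(G) = {a}.
FOLLOW(Q): in L::=Q h N, Q is followed by h N with FIRST {h}. Thus FOLLOW(Q) = {h}.
FOLLOW(L): in S::=h L L f (occurrence 1), L is followed by L f with FIRST {h}; in S::=h L L f (occurrence 2), L is followed by f with FIRST {f}; in G::=d L, the suffix after L is empty, so FOLLOW(L) ⊇ FOLLOW(G) = {a}. Thus FOLLOW(L) = {a, f, h}.
FOLLOW(N): in G::=N h d, N is followed by h d with FIRST {h}; in Q::=h N f a, N is followed by f a with FIRST {f}; in L::=Q h N, the suffix after N is empty, so FOLLOW(N) ⊇ FOLLOW(L) = {a, f, h}. Thus FOLLOW(N) = {a, f, h}.
FOLLOW(S): in N::=S, the suffix after S is empty, so FOLLOW(S) ⊇ FOLLOW(N) = {a, f, h}. Thus FOLLOW(S) = {$, a, f, h}.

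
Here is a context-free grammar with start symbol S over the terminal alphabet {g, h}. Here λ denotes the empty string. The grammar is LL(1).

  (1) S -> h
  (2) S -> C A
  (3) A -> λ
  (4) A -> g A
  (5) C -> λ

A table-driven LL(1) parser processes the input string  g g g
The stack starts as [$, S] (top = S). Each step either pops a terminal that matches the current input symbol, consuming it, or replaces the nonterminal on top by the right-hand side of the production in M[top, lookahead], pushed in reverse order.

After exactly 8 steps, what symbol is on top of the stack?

A

step 1: stack=$ S  input=g g g $  — expand S -> C A
step 2: stack=$ A C  input=g g g $  — expand C -> λ
step 3: stack=$ A  input=g g g $  — expand A -> g A
step 4: stack=$ A g  input=g g g $  — match g
step 5: stack=$ A  input=g g $  — expand A -> g A
step 6: stack=$ A g  input=g g $  — match g
step 7: stack=$ A  input=g $  — expand A -> g A
step 8: stack=$ A g  input=g $  — match g
Stack after step 8: $ A (top = A).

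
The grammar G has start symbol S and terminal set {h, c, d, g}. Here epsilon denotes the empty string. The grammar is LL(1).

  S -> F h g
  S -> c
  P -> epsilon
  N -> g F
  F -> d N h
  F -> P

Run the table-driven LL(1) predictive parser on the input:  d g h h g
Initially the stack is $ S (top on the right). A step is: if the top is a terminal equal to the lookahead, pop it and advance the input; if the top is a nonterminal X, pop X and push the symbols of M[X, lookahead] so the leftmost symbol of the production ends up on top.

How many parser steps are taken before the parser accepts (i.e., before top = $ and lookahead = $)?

      Stack        Input        Action
   1  $ S          d g h h g $  expand S -> F h g
   2  $ g h F      d g h h g $  expand F -> d N h
   3  $ g h h N d  d g h h g $  match d
   4  $ g h h N    g h h g $    expand N -> g F
   5  $ g h h F g  g h h g $    match g
   6  $ g h h F    h h g $      expand F -> P
   7  $ g h h P    h h g $      expand P -> epsilon
   8  $ g h h      h h g $      match h
   9  $ g h        h g $        match h
  10  $ g          g $          match g
Accept reached after 10 steps.

10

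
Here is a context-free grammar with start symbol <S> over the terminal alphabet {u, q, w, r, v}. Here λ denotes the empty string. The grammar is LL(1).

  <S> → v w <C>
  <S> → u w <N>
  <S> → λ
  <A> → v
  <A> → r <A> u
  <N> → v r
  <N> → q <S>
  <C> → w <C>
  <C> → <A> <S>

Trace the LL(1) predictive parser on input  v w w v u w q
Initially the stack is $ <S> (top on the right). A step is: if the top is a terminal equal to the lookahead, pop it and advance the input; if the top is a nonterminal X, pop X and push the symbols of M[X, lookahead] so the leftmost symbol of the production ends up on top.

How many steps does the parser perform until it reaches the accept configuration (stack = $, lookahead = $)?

      Stack      Input            Action
   1  $ <S>      v w w v u w q $  expand <S> → v w <C>
   2  $ <C> w v  v w w v u w q $  match v
   3  $ <C> w    w w v u w q $    match w
   4  $ <C>      w v u w q $      expand <C> → w <C>
   5  $ <C> w    w v u w q $      match w
   6  $ <C>      v u w q $        expand <C> → <A> <S>
   7  $ <S> <A>  v u w q $        expand <A> → v
   8  $ <S> v    v u w q $        match v
   9  $ <S>      u w q $          expand <S> → u w <N>
  10  $ <N> w u  u w q $          match u
  11  $ <N> w    w q $            match w
  12  $ <N>      q $              expand <N> → q <S>
  13  $ <S> q    q $              match q
  14  $ <S>      $                expand <S> → λ
Accept reached after 14 steps.

14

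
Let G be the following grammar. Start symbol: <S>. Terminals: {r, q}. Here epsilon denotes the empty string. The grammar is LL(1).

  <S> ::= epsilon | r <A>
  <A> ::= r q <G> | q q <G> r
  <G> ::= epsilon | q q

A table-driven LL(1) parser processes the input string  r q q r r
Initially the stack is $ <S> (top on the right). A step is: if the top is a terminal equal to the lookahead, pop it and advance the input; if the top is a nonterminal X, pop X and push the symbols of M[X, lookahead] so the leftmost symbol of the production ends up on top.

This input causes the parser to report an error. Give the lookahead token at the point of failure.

r

     Stack        Input        Action
  1  $ <S>        r q q r r $  expand <S> ::= r <A>
  2  $ <A> r      r q q r r $  match r
  3  $ <A>        q q r r $    expand <A> ::= q q <G> r
  4  $ r <G> q q  q q r r $    match q
  5  $ r <G> q    q r r $      match q
  6  $ r <G>      r r $        expand <G> ::= epsilon
  7  $ r          r r $        match r
  8  $            r $          error: stack empty but input remains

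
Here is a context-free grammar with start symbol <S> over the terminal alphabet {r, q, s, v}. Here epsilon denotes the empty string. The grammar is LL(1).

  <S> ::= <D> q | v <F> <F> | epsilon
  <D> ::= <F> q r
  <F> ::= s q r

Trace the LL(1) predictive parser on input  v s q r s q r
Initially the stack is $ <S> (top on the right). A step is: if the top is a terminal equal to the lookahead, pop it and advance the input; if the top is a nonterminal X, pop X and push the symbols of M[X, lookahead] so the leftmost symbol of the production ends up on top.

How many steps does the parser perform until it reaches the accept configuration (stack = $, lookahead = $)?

step 1: stack=$ <S>  input=v s q r s q r $  — expand <S> ::= v <F> <F>
step 2: stack=$ <F> <F> v  input=v s q r s q r $  — match v
step 3: stack=$ <F> <F>  input=s q r s q r $  — expand <F> ::= s q r
step 4: stack=$ <F> r q s  input=s q r s q r $  — match s
step 5: stack=$ <F> r q  input=q r s q r $  — match q
step 6: stack=$ <F> r  input=r s q r $  — match r
step 7: stack=$ <F>  input=s q r $  — expand <F> ::= s q r
step 8: stack=$ r q s  input=s q r $  — match s
step 9: stack=$ r q  input=q r $  — match q
step 10: stack=$ r  input=r $  — match r
Accept reached after 10 steps.

10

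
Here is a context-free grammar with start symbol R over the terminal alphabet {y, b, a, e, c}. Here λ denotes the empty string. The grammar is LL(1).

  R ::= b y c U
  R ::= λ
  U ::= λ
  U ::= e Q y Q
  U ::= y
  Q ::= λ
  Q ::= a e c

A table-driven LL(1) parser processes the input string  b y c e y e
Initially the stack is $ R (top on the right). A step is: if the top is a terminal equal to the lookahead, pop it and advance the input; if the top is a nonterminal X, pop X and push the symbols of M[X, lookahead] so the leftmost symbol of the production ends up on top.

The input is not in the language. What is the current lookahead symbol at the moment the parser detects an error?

     Stack      Input          Action
  1  $ R        b y c e y e $  expand R ::= b y c U
  2  $ U c y b  b y c e y e $  match b
  3  $ U c y    y c e y e $    match y
  4  $ U c      c e y e $      match c
  5  $ U        e y e $        expand U ::= e Q y Q
  6  $ Q y Q e  e y e $        match e
  7  $ Q y Q    y e $          expand Q ::= λ
  8  $ Q y      y e $          match y
  9  $ Q        e $            error: M[Q, e] is empty

e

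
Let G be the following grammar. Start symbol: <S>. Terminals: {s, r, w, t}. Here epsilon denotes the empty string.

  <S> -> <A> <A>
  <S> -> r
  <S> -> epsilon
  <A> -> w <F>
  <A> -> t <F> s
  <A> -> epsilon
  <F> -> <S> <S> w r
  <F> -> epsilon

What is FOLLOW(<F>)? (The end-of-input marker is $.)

{$, r, s, t, w}

FIRST(<A>): from <A>->w <F> we get {w}; from <A>->t <F> s we get {t}; from <A>->epsilon we get {epsilon}. So FIRST(<A>) = {epsilon, t, w}.
FIRST(<S>): from <S>-><A> <A> we get {epsilon, t, w}; from <S>->r we get {r}; from <S>->epsilon we get {epsilon}. So FIRST(<S>) = {epsilon, r, t, w}.
FIRST(<F>): from <F>-><S> <S> w r we get {r, t, w}; from <F>->epsilon we get {epsilon}. So FIRST(<F>) = {epsilon, r, t, w}.
FOLLOW(<S>) includes $ since <S> is the start symbol.
FOLLOW(<S>): in <F>-><S> <S> w r (occurrence 1), <S> is followed by <S> w r with FIRST {r, t, w}; in <F>-><S> <S> w r (occurrence 2), <S> is followed by w r with FIRST {w}. Thus FOLLOW(<S>) = {$, r, t, w}.
FOLLOW(<A>): in <S>-><A> <A> (occurrence 1), <A> is followed by <A> with FIRST {epsilon, t, w}; in <S>-><A> <A> (occurrence 1), the suffix after <A> is nullable, so FOLLOW(<A>) ⊇ FOLLOW(<S>) = {$, r, t, w}; in <S>-><A> <A> (occurrence 2), the suffix after <A> is empty, so FOLLOW(<A>) ⊇ FOLLOW(<S>) = {$, r, t, w}. Thus FOLLOW(<A>) = {$, r, t, w}.
FOLLOW(<F>): in <A>->w <F>, the suffix after <F> is empty, so FOLLOW(<F>) ⊇ FOLLOW(<A>) = {$, r, t, w}; in <A>->t <F> s, <F> is followed by s with FIRST {s}. Thus FOLLOW(<F>) = {$, r, s, t, w}.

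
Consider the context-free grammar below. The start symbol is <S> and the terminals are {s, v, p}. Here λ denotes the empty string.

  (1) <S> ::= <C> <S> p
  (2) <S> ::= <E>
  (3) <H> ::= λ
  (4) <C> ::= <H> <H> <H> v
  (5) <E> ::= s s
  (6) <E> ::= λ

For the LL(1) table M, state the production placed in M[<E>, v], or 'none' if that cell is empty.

FIRST(<H>) = {λ}
FIRST(<E>) = {λ, s}
FIRST(<C>) = {v}  (via <H> <H> <H> v)
FIRST(<S>) = {λ, s, v}  (via <C> <S> p, <E>)
FOLLOW(<S>) includes $ since <S> is the start symbol.
FOLLOW(<S>): in <S>::=<C> <S> p, <S> is followed by p with FIRST {p}. Thus FOLLOW(<S>) = {$, p}.
FOLLOW(<E>): in <S>::=<E>, the suffix after <E> is empty, so FOLLOW(<E>) ⊇ FOLLOW(<S>) = {$, p}. Thus FOLLOW(<E>) = {$, p}.
For <E> ::= s s: FIRST(s s) = {s}, so it goes in M[<E>, t] for t ∈ {s}.
For <E> ::= λ: FIRST(λ) = {λ}, so it goes in M[<E>, t] for t ∈ {}; since λ ∈ FIRST, also for every t ∈ FOLLOW(<E>) = {$, p}.
None of these place a production in M[<E>, v].

none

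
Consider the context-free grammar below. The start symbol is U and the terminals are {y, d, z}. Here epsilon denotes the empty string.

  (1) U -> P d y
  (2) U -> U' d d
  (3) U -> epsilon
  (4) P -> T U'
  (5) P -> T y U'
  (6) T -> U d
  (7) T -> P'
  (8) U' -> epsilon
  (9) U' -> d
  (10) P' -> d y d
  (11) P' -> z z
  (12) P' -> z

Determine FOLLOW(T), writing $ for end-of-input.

FIRST(U') = {epsilon, d}
FIRST(P') = {d, z}
FIRST(U) = {epsilon, d, z}  (via P d y, U' d d)
FIRST(T) = {d, z}  (via U d, P')
FIRST(P) = {d, z}  (via T U', T y U')
FOLLOW(U) includes $ since U is the start symbol.
FOLLOW(U): in T->U d, U is followed by d with FIRST {d}. Thus FOLLOW(U) = {$, d}.
FOLLOW(P): in U->P d y, P is followed by d y with FIRST {d}. Thus FOLLOW(P) = {d}.
FOLLOW(T): in P->T U', T is followed by U' with FIRST {epsilon, d}; in P->T U', the suffix after T is nullable, so FOLLOW(T) ⊇ FOLLOW(P) = {d}; in P->T y U', T is followed by y U' with FIRST {y}. Thus FOLLOW(T) = {d, y}.
FOLLOW(U'): in U->U' d d, U' is followed by d d with FIRST {d}; in P->T U', the suffix after U' is empty, so FOLLOW(U') ⊇ FOLLOW(P) = {d}; in P->T y U', the suffix after U' is empty, so FOLLOW(U') ⊇ FOLLOW(P) = {d}. Thus FOLLOW(U') = {d}.
FOLLOW(P'): in T->P', the suffix after P' is empty, so FOLLOW(P') ⊇ FOLLOW(T) = {d, y}. Thus FOLLOW(P') = {d, y}.

{d, y}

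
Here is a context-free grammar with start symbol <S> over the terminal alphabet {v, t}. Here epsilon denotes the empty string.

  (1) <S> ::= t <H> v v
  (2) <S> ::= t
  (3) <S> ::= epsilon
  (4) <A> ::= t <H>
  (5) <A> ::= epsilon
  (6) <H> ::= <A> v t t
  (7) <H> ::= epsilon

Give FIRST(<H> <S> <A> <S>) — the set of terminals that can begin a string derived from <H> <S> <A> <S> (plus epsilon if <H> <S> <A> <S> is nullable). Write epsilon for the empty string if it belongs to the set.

FIRST(<S>): from <S>::=t <H> v v we get {t}; from <S>::=t we get {t}; from <S>::=epsilon we get {epsilon}. So FIRST(<S>) = {epsilon, t}.
FIRST(<A>): from <A>::=t <H> we get {t}; from <A>::=epsilon we get {epsilon}. So FIRST(<A>) = {epsilon, t}.
FIRST(<H>): from <H>::=<A> v t t we get {t, v}; from <H>::=epsilon we get {epsilon}. So FIRST(<H>) = {epsilon, t, v}.
FIRST(<H> <S> <A> <S>): take FIRST of each symbol in turn, carrying on past any symbol whose FIRST contains epsilon; result {epsilon, t, v}.

{epsilon, t, v}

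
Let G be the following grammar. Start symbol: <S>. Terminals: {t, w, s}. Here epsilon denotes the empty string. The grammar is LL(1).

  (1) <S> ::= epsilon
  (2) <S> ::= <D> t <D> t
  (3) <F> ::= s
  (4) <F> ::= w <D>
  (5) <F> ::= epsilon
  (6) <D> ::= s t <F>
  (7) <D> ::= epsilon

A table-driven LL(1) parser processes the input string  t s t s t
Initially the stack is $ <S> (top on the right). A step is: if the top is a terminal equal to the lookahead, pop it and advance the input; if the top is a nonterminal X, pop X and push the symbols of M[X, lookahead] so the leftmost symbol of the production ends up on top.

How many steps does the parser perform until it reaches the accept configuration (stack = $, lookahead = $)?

     Stack          Input        Action
  1  $ <S>          t s t s t $  expand <S> ::= <D> t <D> t
  2  $ t <D> t <D>  t s t s t $  expand <D> ::= epsilon
  3  $ t <D> t      t s t s t $  match t
  4  $ t <D>        s t s t $    expand <D> ::= s t <F>
  5  $ t <F> t s    s t s t $    match s
  6  $ t <F> t      t s t $      match t
  7  $ t <F>        s t $        expand <F> ::= s
  8  $ t s          s t $        match s
  9  $ t            t $          match t
Accept reached after 9 steps.

9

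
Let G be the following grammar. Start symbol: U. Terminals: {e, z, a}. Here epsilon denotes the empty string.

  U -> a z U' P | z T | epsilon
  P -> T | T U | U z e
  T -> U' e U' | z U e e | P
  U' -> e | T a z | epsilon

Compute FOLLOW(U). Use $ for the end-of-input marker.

{$, a, e, z}

FIRST(U) = {epsilon, a, z}
FIRST(P) = {a, e, z}  (via T, T U, U z e)
FIRST(T) = {a, e, z}  (via U' e U', P)
FIRST(U') = {epsilon, a, e, z}  (via T a z)
FOLLOW(U) includes $ since U is the start symbol.
FOLLOW(U): in P->T U, the suffix after U is empty, so FOLLOW(U) ⊇ FOLLOW(P) = {$, a, e, z}; in P->U z e, U is followed by z e with FIRST {z}; in T->z U e e, U is followed by e e with FIRST {e}. Thus FOLLOW(U) = {$, a, e, z}.
FOLLOW(P): in U->a z U' P, the suffix after P is empty, so FOLLOW(P) ⊇ FOLLOW(U) = {$, a, e, z}; in T->P, the suffix after P is empty, so FOLLOW(P) ⊇ FOLLOW(T) = {$, a, e, z}. Thus FOLLOW(P) = {$, a, e, z}.
FOLLOW(T): in U->z T, the suffix after T is empty, so FOLLOW(T) ⊇ FOLLOW(U) = {$, a, e, z}; in P->T, the suffix after T is empty, so FOLLOW(T) ⊇ FOLLOW(P) = {$, a, e, z}; in P->T U, T is followed by U with FIRST {epsilon, a, z}; in P->T U, the suffix after T is nullable, so FOLLOW(T) ⊇ FOLLOW(P) = {$, a, e, z}; in U'->T a z, T is followed by a z with FIRST {a}. Thus FOLLOW(T) = {$, a, e, z}.
FOLLOW(U'): in U->a z U' P, U' is followed by P with FIRST {a, e, z}; in T->U' e U' (occurrence 1), U' is followed by e U' with FIRST {e}; in T->U' e U' (occurrence 2), the suffix after U' is empty, so FOLLOW(U') ⊇ FOLLOW(T) = {$, a, e, z}. Thus FOLLOW(U') = {$, a, e, z}.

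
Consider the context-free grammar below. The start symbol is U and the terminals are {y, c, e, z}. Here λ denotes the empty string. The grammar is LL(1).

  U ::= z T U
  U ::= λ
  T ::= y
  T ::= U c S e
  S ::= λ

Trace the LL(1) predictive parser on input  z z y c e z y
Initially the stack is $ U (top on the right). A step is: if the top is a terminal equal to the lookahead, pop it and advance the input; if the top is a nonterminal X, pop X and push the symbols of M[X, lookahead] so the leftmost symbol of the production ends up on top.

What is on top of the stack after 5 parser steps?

     Stack            Input            Action
  1  $ U              z z y c e z y $  expand U ::= z T U
  2  $ U T z          z z y c e z y $  match z
  3  $ U T            z y c e z y $    expand T ::= U c S e
  4  $ U e S c U      z y c e z y $    expand U ::= z T U
  5  $ U e S c U T z  z y c e z y $    match z
Stack after step 5: $ U e S c U T (top = T).

T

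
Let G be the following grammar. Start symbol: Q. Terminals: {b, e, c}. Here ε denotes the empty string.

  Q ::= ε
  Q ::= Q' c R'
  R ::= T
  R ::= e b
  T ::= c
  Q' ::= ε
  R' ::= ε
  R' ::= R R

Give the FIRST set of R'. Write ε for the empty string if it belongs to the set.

{ε, c, e}

FIRST(T): from T::=c we get {c}. So FIRST(T) = {c}.
FIRST(Q'): from Q'::=ε we get {ε}. So FIRST(Q') = {ε}.
FIRST(Q): from Q::=ε we get {ε}; from Q::=Q' c R' we get {c}. So FIRST(Q) = {ε, c}.
FIRST(R): from R::=T we get {c}; from R::=e b we get {e}. So FIRST(R) = {c, e}.
FIRST(R'): from R'::=ε we get {ε}; from R'::=R R we get {c, e}. So FIRST(R') = {ε, c, e}.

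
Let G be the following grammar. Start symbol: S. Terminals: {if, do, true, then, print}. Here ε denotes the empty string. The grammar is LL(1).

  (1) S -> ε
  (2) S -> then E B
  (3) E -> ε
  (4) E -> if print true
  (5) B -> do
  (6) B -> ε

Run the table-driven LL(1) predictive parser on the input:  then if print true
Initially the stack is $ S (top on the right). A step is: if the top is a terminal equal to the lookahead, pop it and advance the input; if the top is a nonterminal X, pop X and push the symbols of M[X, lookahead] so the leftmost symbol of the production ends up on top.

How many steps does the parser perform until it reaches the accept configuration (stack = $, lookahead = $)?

7

step 1: stack=$ S  input=then if print true $  — expand S -> then E B
step 2: stack=$ B E then  input=then if print true $  — match then
step 3: stack=$ B E  input=if print true $  — expand E -> if print true
step 4: stack=$ B true print if  input=if print true $  — match if
step 5: stack=$ B true print  input=print true $  — match print
step 6: stack=$ B true  input=true $  — match true
step 7: stack=$ B  input=$  — expand B -> ε
Accept reached after 7 steps.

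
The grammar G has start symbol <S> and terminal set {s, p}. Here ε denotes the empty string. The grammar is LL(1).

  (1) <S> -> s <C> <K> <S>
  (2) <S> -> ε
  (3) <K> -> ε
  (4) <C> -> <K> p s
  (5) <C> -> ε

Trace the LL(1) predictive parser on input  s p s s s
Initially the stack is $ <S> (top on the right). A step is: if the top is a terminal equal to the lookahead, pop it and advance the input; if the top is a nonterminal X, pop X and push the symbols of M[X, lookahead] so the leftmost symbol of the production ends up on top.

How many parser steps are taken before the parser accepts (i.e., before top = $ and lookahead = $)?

16

      Stack              Input        Action
   1  $ <S>              s p s s s $  expand <S> -> s <C> <K> <S>
   2  $ <S> <K> <C> s    s p s s s $  match s
   3  $ <S> <K> <C>      p s s s $    expand <C> -> <K> p s
   4  $ <S> <K> s p <K>  p s s s $    expand <K> -> ε
   5  $ <S> <K> s p      p s s s $    match p
   6  $ <S> <K> s        s s s $      match s
   7  $ <S> <K>          s s $        expand <K> -> ε
   8  $ <S>              s s $        expand <S> -> s <C> <K> <S>
   9  $ <S> <K> <C> s    s s $        match s
  10  $ <S> <K> <C>      s $          expand <C> -> ε
  11  $ <S> <K>          s $          expand <K> -> ε
  12  $ <S>              s $          expand <S> -> s <C> <K> <S>
  13  $ <S> <K> <C> s    s $          match s
  14  $ <S> <K> <C>      $            expand <C> -> ε
  15  $ <S> <K>          $            expand <K> -> ε
  16  $ <S>              $            expand <S> -> ε
Accept reached after 16 steps.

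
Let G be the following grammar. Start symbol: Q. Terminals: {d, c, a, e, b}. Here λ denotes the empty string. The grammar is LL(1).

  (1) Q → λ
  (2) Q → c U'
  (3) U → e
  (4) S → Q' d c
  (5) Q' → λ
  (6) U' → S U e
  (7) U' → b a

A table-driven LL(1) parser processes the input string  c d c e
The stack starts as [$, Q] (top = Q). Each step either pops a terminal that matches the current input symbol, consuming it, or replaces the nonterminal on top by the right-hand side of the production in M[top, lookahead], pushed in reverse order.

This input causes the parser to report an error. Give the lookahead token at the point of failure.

      Stack         Input      Action
   1  $ Q           c d c e $  expand Q → c U'
   2  $ U' c        c d c e $  match c
   3  $ U'          d c e $    expand U' → S U e
   4  $ e U S       d c e $    expand S → Q' d c
   5  $ e U c d Q'  d c e $    expand Q' → λ
   6  $ e U c d     d c e $    match d
   7  $ e U c       c e $      match c
   8  $ e U         e $        expand U → e
   9  $ e e         e $        match e
  10  $ e           $          error: top is terminal e but lookahead is $

$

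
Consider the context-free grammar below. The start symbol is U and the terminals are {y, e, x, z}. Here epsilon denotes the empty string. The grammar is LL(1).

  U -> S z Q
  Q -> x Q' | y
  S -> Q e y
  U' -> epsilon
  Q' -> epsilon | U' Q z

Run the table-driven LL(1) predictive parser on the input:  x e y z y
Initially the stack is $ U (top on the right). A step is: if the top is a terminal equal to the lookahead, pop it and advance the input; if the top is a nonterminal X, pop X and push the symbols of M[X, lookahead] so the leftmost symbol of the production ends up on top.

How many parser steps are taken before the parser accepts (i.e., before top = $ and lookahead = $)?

      Stack           Input        Action
   1  $ U             x e y z y $  expand U -> S z Q
   2  $ Q z S         x e y z y $  expand S -> Q e y
   3  $ Q z y e Q     x e y z y $  expand Q -> x Q'
   4  $ Q z y e Q' x  x e y z y $  match x
   5  $ Q z y e Q'    e y z y $    expand Q' -> epsilon
   6  $ Q z y e       e y z y $    match e
   7  $ Q z y         y z y $      match y
   8  $ Q z           z y $        match z
   9  $ Q             y $          expand Q -> y
  10  $ y             y $          match y
Accept reached after 10 steps.

10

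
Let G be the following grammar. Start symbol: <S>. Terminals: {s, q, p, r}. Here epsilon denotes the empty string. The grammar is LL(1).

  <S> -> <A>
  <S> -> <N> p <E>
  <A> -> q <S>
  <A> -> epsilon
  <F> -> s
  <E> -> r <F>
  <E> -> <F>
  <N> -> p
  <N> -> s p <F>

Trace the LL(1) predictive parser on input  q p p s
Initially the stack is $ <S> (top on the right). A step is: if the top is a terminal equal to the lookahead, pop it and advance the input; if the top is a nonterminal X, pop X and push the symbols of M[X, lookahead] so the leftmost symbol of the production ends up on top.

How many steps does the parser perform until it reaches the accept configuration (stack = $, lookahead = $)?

10

step 1: stack=$ <S>  input=q p p s $  — expand <S> -> <A>
step 2: stack=$ <A>  input=q p p s $  — expand <A> -> q <S>
step 3: stack=$ <S> q  input=q p p s $  — match q
step 4: stack=$ <S>  input=p p s $  — expand <S> -> <N> p <E>
step 5: stack=$ <E> p <N>  input=p p s $  — expand <N> -> p
step 6: stack=$ <E> p p  input=p p s $  — match p
step 7: stack=$ <E> p  input=p s $  — match p
step 8: stack=$ <E>  input=s $  — expand <E> -> <F>
step 9: stack=$ <F>  input=s $  — expand <F> -> s
step 10: stack=$ s  input=s $  — match s
Accept reached after 10 steps.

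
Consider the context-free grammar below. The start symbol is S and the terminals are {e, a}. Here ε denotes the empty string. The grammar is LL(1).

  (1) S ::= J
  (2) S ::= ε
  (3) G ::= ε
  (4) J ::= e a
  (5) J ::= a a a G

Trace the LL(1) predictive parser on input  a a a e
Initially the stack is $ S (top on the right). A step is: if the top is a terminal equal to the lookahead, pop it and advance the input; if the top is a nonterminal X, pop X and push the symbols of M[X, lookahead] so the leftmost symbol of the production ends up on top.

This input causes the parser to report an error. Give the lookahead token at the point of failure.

     Stack      Input      Action
  1  $ S        a a a e $  expand S ::= J
  2  $ J        a a a e $  expand J ::= a a a G
  3  $ G a a a  a a a e $  match a
  4  $ G a a    a a e $    match a
  5  $ G a      a e $      match a
  6  $ G        e $        error: M[G, e] is empty

e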